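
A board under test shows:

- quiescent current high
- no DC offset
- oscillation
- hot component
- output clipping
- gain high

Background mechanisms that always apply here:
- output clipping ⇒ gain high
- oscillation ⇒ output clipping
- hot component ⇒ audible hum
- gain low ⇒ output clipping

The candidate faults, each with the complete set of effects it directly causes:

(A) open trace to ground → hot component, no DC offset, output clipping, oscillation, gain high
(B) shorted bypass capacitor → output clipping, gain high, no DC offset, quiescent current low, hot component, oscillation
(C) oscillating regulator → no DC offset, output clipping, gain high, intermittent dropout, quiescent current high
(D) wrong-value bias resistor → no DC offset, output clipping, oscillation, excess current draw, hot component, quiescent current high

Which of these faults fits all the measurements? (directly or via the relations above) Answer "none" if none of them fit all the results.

Testing each hypothesis:
(A) open trace to ground — quiescent current high miss; no DC offset match; oscillation match; hot component match; output clipping match; gain high match
(B) shorted bypass capacitor — quiescent current high miss; no DC offset match; oscillation match; hot component match; output clipping match; gain high match
(C) oscillating regulator — quiescent current high match; no DC offset match; oscillation miss; hot component miss; output clipping match; gain high match
(D) wrong-value bias resistor — accounts for every observation (gain high via output clipping → gain high)
(D) is the only candidate with no mismatches.

D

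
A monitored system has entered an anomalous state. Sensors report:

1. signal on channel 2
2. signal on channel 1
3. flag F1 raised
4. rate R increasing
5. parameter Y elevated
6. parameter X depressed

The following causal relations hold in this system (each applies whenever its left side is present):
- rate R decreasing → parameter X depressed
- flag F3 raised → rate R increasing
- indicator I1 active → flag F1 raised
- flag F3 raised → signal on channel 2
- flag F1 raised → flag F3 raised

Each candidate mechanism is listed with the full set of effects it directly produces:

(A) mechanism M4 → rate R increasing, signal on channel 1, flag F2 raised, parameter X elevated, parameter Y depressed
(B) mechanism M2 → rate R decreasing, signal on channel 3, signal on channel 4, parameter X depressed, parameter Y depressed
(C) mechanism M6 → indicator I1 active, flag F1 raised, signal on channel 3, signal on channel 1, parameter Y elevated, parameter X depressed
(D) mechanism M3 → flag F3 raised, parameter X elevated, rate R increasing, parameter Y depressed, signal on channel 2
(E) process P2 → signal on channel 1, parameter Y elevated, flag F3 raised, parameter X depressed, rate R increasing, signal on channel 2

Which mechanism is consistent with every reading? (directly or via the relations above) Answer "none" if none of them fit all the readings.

Checking each candidate against the observations:
(A) mechanism M4 — fails on signal on channel 2, flag F1 raised, parameter Y elevated, parameter X depressed (predicts parameter Y depressed, not parameter Y elevated; predicts parameter X elevated, not parameter X depressed)
(B) mechanism M2 — signal on channel 2 -; signal on channel 1 -; flag F1 raised -; rate R increasing -; parameter Y elevated -; parameter X depressed +
(C) mechanism M6 — accounts for every observation (signal on channel 2 via flag F1 raised → flag F3 raised → signal on channel 2)
(D) mechanism M3 — fails on signal on channel 1, flag F1 raised, parameter Y elevated, parameter X depressed (predicts parameter Y depressed, not parameter Y elevated; predicts parameter X elevated, not parameter X depressed)
(E) process P2 — does not account for flag F1 raised
Only (C) is consistent with every observation.

C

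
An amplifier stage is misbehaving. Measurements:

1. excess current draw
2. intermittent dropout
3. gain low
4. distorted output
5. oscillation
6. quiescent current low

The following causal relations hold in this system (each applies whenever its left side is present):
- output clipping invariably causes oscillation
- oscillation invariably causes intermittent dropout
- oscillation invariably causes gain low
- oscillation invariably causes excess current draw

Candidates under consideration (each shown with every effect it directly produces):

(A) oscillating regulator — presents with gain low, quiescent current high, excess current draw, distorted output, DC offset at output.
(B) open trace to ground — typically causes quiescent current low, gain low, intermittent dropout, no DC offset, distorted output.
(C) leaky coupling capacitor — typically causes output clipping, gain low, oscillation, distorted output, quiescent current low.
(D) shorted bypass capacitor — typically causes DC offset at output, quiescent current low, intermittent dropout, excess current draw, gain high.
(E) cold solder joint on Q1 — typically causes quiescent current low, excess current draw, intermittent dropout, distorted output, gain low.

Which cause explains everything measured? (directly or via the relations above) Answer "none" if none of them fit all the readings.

C

Per-candidate check:
(A) oscillating regulator — fails on intermittent dropout, oscillation, quiescent current low (predicts quiescent current high, not quiescent current low)
(B) open trace to ground — excess current draw NO; intermittent dropout yes; gain low yes; distorted output yes; oscillation NO; quiescent current low yes
(C) leaky coupling capacitor — accounts for every observation (excess current draw via oscillation → excess current draw)
(D) shorted bypass capacitor — excess current draw yes; intermittent dropout yes; gain low NO; distorted output NO; oscillation NO; quiescent current low yes
(E) cold solder joint on Q1 — does not account for oscillation
(C) alone accounts for all the evidence.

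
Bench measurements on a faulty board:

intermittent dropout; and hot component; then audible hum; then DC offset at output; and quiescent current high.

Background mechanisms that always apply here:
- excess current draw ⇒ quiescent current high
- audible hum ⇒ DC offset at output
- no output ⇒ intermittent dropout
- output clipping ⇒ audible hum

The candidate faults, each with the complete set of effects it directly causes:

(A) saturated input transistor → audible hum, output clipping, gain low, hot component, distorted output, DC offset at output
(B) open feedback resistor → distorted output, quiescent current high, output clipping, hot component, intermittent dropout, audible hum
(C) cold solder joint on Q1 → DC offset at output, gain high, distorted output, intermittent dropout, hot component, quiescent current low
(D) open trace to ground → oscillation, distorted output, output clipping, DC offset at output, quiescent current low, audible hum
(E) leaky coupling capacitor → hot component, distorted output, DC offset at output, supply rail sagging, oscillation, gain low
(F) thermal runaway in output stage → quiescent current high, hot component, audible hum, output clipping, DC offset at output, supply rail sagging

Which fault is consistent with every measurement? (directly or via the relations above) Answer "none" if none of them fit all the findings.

B

Testing each hypothesis:
(A) saturated input transistor — intermittent dropout NO; hot component yes; audible hum yes; DC offset at output yes; quiescent current high NO
(B) open feedback resistor — accounts for every observation (DC offset at output by audible hum → DC offset at output)
(C) cold solder joint on Q1 — fails on audible hum, quiescent current high (predicts quiescent current low, not quiescent current high)
(D) open trace to ground — fails on intermittent dropout, hot component, quiescent current high (predicts quiescent current low, not quiescent current high)
(E) leaky coupling capacitor — intermittent dropout NO; hot component yes; audible hum NO; DC offset at output yes; quiescent current high NO
(F) thermal runaway in output stage — intermittent dropout NO; hot component yes; audible hum yes; DC offset at output yes; quiescent current high yes
(B) is the only candidate with no mismatches.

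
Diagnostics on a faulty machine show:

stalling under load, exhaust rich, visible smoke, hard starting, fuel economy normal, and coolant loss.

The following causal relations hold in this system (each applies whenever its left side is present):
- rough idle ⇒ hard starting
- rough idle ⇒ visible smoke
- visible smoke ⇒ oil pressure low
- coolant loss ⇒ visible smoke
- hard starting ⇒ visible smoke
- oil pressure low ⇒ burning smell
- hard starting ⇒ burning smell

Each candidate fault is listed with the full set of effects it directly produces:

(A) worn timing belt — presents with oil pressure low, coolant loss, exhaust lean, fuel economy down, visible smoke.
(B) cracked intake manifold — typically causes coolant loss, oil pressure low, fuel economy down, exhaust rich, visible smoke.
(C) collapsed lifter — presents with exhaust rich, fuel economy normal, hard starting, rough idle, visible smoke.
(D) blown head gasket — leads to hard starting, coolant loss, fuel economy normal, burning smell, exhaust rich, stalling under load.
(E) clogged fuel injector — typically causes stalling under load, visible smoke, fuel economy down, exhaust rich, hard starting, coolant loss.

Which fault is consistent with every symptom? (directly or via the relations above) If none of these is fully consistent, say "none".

D

Checking each candidate against the observations:
(A) worn timing belt — fails on stalling under load, exhaust rich, hard starting, fuel economy normal (predicts exhaust lean, not exhaust rich; predicts fuel economy down, not fuel economy normal)
(B) cracked intake manifold — fails on stalling under load, hard starting, fuel economy normal (predicts fuel economy down, not fuel economy normal)
(C) collapsed lifter — does not account for stalling under load, coolant loss
(D) blown head gasket — accounts for every observation (visible smoke via coolant loss → visible smoke)
(E) clogged fuel injector — stalling under load yes; exhaust rich yes; visible smoke yes; hard starting yes; fuel economy normal NO; coolant loss yes
(D) is the only candidate with no mismatches.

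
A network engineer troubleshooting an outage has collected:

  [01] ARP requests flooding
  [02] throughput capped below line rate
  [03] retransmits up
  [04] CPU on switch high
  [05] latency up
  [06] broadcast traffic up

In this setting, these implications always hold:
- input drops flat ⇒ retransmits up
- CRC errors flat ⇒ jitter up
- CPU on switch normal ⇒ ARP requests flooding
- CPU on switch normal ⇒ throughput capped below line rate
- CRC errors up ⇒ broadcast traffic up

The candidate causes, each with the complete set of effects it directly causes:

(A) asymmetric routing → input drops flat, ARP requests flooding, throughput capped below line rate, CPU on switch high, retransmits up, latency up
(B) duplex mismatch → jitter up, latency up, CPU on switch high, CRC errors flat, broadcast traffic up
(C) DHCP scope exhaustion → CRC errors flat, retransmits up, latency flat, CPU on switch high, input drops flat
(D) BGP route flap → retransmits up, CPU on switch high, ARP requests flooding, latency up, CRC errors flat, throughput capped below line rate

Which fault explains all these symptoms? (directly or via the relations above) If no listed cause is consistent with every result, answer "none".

For each candidate, compare predicted effects to what was observed:
(A) asymmetric routing — does not account for broadcast traffic up
(B) duplex mismatch — ARP requests flooding -; throughput capped below line rate -; retransmits up -; CPU on switch high +; latency up +; broadcast traffic up +
(C) DHCP scope exhaustion — fails on ARP requests flooding, throughput capped below line rate, latency up, broadcast traffic up (predicts latency flat, not latency up)
(D) BGP route flap — does not account for broadcast traffic up
None of the listed candidates fits everything.

none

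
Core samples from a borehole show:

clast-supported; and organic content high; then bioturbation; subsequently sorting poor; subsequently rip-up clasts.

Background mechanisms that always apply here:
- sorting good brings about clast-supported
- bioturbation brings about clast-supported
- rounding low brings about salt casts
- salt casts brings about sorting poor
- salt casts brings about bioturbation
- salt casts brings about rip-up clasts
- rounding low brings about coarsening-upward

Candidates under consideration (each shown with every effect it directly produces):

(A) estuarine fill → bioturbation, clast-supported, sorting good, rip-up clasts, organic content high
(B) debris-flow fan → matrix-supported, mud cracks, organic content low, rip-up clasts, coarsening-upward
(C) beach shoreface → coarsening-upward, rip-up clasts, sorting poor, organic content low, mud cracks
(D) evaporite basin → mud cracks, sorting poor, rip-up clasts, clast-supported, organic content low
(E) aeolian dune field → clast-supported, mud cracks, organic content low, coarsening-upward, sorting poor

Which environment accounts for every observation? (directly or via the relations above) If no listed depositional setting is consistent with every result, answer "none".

none

For each candidate, compare predicted effects to what was observed:
(A) estuarine fill — clast-supported yes; organic content high yes; bioturbation yes; sorting poor NO; rip-up clasts yes
(B) debris-flow fan — clast-supported NO; organic content high NO; bioturbation NO; sorting poor NO; rip-up clasts yes
(C) beach shoreface — clast-supported NO; organic content high NO; bioturbation NO; sorting poor yes; rip-up clasts yes
(D) evaporite basin — fails on organic content high, bioturbation (predicts organic content low, not organic content high)
(E) aeolian dune field — fails on organic content high, bioturbation, rip-up clasts (predicts organic content low, not organic content high)
None of the listed candidates fits everything.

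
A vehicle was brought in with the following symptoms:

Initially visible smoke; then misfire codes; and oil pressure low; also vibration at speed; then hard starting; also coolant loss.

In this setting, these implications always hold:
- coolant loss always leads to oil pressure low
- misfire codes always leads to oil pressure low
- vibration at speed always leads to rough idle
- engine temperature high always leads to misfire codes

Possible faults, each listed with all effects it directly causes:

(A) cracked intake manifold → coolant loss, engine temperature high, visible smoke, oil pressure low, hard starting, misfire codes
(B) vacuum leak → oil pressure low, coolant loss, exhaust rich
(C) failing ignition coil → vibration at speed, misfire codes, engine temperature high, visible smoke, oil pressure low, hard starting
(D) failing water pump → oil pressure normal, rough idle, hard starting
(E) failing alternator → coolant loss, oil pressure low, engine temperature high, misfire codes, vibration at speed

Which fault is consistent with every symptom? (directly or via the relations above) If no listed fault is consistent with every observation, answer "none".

none

Checking each candidate against the observations:
(A) cracked intake manifold — visible smoke match; misfire codes match; oil pressure low match; vibration at speed miss; hard starting match; coolant loss match
(B) vacuum leak — visible smoke miss; misfire codes miss; oil pressure low match; vibration at speed miss; hard starting miss; coolant loss match
(C) failing ignition coil — visible smoke match; misfire codes match; oil pressure low match; vibration at speed match; hard starting match; coolant loss miss
(D) failing water pump — visible smoke miss; misfire codes miss; oil pressure low miss; vibration at speed miss; hard starting match; coolant loss miss
(E) failing alternator — does not account for visible smoke, hard starting
None of the listed candidates fits everything.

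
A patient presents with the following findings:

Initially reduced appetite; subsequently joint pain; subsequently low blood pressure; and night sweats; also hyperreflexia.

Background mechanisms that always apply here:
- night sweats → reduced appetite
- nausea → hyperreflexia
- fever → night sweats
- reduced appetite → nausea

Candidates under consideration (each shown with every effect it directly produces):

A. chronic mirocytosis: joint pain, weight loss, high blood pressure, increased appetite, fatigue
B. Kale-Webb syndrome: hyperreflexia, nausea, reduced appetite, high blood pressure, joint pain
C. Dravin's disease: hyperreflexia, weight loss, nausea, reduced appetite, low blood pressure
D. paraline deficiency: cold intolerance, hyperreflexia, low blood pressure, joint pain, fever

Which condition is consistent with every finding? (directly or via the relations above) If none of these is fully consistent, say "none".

D

Testing each hypothesis:
(A) chronic mirocytosis — reduced appetite miss; joint pain match; low blood pressure miss; night sweats miss; hyperreflexia miss
(B) Kale-Webb syndrome — reduced appetite match; joint pain match; low blood pressure miss; night sweats miss; hyperreflexia match
(C) Dravin's disease — does not account for joint pain, night sweats
(D) paraline deficiency — reduced appetite match (via fever → night sweats → reduced appetite); joint pain match; low blood pressure match; night sweats match (via fever → night sweats); hyperreflexia match
(D) is the only candidate with no mismatches.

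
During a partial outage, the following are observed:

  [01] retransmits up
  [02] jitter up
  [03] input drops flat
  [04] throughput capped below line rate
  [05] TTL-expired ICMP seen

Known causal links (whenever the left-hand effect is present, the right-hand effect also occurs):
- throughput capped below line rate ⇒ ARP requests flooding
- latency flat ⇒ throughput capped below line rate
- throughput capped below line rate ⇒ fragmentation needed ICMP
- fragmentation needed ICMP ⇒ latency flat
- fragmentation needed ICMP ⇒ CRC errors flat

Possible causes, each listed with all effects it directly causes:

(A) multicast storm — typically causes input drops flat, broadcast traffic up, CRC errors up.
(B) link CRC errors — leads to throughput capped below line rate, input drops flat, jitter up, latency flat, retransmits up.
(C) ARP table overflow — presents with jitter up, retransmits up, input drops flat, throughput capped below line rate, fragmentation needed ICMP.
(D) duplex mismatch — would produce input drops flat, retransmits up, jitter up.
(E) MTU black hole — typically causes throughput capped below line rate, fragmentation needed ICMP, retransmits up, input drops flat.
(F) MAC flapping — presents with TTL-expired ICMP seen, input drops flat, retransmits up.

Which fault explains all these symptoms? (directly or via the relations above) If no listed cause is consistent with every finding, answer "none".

none

For each candidate, compare predicted effects to what was observed:
(A) multicast storm — does not account for retransmits up, jitter up, throughput capped below line rate, TTL-expired ICMP seen
(B) link CRC errors — does not account for TTL-expired ICMP seen
(C) ARP table overflow — retransmits up match; jitter up match; input drops flat match; throughput capped below line rate match; TTL-expired ICMP seen miss
(D) duplex mismatch — does not account for throughput capped below line rate, TTL-expired ICMP seen
(E) MTU black hole — does not account for jitter up, TTL-expired ICMP seen
(F) MAC flapping — does not account for jitter up, throughput capped below line rate
None of the listed candidates fits everything.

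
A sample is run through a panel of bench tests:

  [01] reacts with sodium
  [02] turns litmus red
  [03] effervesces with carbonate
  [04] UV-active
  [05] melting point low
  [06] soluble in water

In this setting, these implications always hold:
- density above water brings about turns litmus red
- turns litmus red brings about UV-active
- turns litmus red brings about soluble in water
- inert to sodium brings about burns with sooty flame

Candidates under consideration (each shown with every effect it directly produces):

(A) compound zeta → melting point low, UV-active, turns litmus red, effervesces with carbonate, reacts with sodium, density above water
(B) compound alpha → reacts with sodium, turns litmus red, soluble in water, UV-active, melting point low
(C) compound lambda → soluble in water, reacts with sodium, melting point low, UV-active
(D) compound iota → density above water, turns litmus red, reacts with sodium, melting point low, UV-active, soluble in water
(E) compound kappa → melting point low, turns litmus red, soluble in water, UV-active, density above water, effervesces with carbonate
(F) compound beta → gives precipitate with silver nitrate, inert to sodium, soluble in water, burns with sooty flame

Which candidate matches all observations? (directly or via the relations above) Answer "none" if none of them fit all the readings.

A

Checking each candidate against the observations:
(A) compound zeta — reacts with sodium ✓; turns litmus red ✓; effervesces with carbonate ✓; UV-active ✓; melting point low ✓; soluble in water ✓ (via turns litmus red → soluble in water)
(B) compound alpha — does not account for effervesces with carbonate
(C) compound lambda — does not account for turns litmus red, effervesces with carbonate
(D) compound iota — does not account for effervesces with carbonate
(E) compound kappa — does not account for reacts with sodium
(F) compound beta — reacts with sodium ✗; turns litmus red ✗; effervesces with carbonate ✗; UV-active ✗; melting point low ✗; soluble in water ✓
(A) alone accounts for all the evidence.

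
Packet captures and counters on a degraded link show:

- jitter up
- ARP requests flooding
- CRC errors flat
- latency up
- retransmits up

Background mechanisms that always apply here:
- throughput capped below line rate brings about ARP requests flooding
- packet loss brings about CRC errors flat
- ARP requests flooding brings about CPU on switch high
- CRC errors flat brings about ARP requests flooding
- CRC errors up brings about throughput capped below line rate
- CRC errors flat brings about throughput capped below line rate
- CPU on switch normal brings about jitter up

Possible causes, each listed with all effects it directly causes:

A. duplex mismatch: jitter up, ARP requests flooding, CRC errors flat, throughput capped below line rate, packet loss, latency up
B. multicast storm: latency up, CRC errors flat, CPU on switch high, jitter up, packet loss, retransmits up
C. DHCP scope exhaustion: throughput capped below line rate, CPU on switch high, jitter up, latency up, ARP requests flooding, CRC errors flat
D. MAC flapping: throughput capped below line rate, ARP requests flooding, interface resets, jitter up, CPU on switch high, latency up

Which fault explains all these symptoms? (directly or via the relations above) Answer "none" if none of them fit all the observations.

Checking each candidate against the observations:
(A) duplex mismatch — jitter up +; ARP requests flooding +; CRC errors flat +; latency up +; retransmits up -
(B) multicast storm — jitter up +; ARP requests flooding + (via CRC errors flat → ARP requests flooding); CRC errors flat +; latency up +; retransmits up +
(C) DHCP scope exhaustion — jitter up +; ARP requests flooding +; CRC errors flat +; latency up +; retransmits up -
(D) MAC flapping — jitter up +; ARP requests flooding +; CRC errors flat -; latency up +; retransmits up -
(B) alone accounts for all the evidence.

B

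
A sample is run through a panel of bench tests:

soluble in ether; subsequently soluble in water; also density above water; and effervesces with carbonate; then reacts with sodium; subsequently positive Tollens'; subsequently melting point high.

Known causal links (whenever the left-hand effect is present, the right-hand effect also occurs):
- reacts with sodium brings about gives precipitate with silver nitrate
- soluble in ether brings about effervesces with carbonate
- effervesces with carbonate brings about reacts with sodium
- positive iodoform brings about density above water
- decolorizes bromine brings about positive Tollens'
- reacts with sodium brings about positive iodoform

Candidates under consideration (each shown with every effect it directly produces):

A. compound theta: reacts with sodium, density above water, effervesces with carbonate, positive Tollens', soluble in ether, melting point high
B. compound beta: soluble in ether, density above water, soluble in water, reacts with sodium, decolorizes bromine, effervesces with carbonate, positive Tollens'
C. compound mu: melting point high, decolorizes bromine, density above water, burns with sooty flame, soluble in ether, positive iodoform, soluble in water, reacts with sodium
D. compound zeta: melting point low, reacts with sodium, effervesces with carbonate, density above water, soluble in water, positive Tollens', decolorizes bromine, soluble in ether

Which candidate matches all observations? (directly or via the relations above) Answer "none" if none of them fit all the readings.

Checking each candidate against the observations:
(A) compound theta — soluble in ether +; soluble in water -; density above water +; effervesces with carbonate +; reacts with sodium +; positive Tollens' +; melting point high +
(B) compound beta — soluble in ether +; soluble in water +; density above water +; effervesces with carbonate +; reacts with sodium +; positive Tollens' +; melting point high -
(C) compound mu — accounts for every observation (effervesces with carbonate by soluble in ether → effervesces with carbonate)
(D) compound zeta — fails on melting point high (predicts melting point low, not melting point high)
(C) alone accounts for all the evidence.

C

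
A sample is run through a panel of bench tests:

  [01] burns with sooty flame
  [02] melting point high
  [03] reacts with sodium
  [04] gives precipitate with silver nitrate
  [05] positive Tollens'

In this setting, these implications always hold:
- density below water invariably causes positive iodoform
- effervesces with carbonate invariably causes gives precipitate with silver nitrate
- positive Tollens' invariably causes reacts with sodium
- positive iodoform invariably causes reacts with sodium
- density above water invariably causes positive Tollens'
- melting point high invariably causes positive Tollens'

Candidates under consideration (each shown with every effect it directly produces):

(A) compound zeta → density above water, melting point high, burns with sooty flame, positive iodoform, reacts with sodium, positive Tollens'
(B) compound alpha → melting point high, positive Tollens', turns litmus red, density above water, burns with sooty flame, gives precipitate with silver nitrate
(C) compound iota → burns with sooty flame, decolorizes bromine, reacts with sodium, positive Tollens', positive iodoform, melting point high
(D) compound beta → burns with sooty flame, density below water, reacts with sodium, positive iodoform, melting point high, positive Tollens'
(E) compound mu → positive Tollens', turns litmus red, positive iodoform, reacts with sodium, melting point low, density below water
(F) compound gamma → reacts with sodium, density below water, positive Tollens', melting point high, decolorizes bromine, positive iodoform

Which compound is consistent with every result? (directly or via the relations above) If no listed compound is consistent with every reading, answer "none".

Testing each hypothesis:
(A) compound zeta — does not account for gives precipitate with silver nitrate
(B) compound alpha — accounts for every observation (reacts with sodium via positive Tollens' → reacts with sodium)
(C) compound iota — does not account for gives precipitate with silver nitrate
(D) compound beta — does not account for gives precipitate with silver nitrate
(E) compound mu — burns with sooty flame ✗; melting point high ✗; reacts with sodium ✓; gives precipitate with silver nitrate ✗; positive Tollens' ✓
(F) compound gamma — does not account for burns with sooty flame, gives precipitate with silver nitrate
(B) alone accounts for all the evidence.

B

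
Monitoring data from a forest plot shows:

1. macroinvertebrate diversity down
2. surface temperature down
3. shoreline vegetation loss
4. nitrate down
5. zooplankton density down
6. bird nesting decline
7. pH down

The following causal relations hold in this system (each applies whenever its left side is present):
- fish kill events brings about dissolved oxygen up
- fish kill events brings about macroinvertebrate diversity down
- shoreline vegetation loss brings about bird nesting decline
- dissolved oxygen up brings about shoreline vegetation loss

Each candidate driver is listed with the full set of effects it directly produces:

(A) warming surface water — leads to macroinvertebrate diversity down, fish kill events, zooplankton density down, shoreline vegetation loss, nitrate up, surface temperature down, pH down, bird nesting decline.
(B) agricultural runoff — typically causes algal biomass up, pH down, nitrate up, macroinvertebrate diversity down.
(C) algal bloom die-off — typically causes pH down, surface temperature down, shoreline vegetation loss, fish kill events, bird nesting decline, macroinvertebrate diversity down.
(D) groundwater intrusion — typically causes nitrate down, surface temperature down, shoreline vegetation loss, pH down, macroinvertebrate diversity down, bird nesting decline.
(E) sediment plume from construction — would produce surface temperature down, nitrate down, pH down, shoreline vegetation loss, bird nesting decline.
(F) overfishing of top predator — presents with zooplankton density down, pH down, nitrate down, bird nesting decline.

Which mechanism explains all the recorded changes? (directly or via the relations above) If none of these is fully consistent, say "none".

Per-candidate check:
(A) warming surface water — fails on nitrate down (predicts nitrate up, not nitrate down)
(B) agricultural runoff — fails on surface temperature down, shoreline vegetation loss, nitrate down, zooplankton density down, bird nesting decline (predicts nitrate up, not nitrate down)
(C) algal bloom die-off — macroinvertebrate diversity down match; surface temperature down match; shoreline vegetation loss match; nitrate down miss; zooplankton density down miss; bird nesting decline match; pH down match
(D) groundwater intrusion — does not account for zooplankton density down
(E) sediment plume from construction — macroinvertebrate diversity down miss; surface temperature down match; shoreline vegetation loss match; nitrate down match; zooplankton density down miss; bird nesting decline match; pH down match
(F) overfishing of top predator — macroinvertebrate diversity down miss; surface temperature down miss; shoreline vegetation loss miss; nitrate down match; zooplankton density down match; bird nesting decline match; pH down match
None of the listed candidates fits everything.

none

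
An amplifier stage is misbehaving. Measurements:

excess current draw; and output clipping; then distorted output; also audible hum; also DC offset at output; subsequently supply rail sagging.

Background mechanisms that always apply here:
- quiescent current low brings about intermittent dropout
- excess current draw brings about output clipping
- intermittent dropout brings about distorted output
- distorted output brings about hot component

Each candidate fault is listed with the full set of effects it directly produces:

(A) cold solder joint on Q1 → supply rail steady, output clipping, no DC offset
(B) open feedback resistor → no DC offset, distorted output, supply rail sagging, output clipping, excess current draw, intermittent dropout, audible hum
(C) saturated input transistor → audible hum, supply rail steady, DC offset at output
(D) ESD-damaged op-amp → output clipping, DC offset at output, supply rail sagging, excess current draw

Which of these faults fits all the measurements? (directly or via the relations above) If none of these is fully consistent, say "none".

none

Per-candidate check:
(A) cold solder joint on Q1 — fails on excess current draw, distorted output, audible hum, DC offset at output, supply rail sagging (predicts no DC offset, not DC offset at output; predicts supply rail steady, not supply rail sagging)
(B) open feedback resistor — excess current draw yes; output clipping yes; distorted output yes; audible hum yes; DC offset at output NO; supply rail sagging yes
(C) saturated input transistor — excess current draw NO; output clipping NO; distorted output NO; audible hum yes; DC offset at output yes; supply rail sagging NO
(D) ESD-damaged op-amp — excess current draw yes; output clipping yes; distorted output NO; audible hum NO; DC offset at output yes; supply rail sagging yes
None of the listed candidates fits everything.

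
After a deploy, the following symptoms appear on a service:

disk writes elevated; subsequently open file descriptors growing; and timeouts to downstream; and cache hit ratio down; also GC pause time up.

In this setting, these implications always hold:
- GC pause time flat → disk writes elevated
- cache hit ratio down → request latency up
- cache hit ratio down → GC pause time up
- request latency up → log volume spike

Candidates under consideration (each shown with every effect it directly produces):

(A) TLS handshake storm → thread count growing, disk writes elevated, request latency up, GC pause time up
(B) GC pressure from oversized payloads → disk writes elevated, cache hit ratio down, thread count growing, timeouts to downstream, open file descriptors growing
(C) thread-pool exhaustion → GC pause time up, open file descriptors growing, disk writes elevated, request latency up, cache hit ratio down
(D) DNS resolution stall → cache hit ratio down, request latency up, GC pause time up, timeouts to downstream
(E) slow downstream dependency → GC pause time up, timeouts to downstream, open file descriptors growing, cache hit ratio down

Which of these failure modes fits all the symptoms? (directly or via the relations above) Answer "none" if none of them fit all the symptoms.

For each candidate, compare predicted effects to what was observed:
(A) TLS handshake storm — does not account for open file descriptors growing, timeouts to downstream, cache hit ratio down
(B) GC pressure from oversized payloads — disk writes elevated match; open file descriptors growing match; timeouts to downstream match; cache hit ratio down match; GC pause time up match (through cache hit ratio down → GC pause time up)
(C) thread-pool exhaustion — disk writes elevated match; open file descriptors growing match; timeouts to downstream miss; cache hit ratio down match; GC pause time up match
(D) DNS resolution stall — does not account for disk writes elevated, open file descriptors growing
(E) slow downstream dependency — does not account for disk writes elevated
(B) alone accounts for all the evidence.

B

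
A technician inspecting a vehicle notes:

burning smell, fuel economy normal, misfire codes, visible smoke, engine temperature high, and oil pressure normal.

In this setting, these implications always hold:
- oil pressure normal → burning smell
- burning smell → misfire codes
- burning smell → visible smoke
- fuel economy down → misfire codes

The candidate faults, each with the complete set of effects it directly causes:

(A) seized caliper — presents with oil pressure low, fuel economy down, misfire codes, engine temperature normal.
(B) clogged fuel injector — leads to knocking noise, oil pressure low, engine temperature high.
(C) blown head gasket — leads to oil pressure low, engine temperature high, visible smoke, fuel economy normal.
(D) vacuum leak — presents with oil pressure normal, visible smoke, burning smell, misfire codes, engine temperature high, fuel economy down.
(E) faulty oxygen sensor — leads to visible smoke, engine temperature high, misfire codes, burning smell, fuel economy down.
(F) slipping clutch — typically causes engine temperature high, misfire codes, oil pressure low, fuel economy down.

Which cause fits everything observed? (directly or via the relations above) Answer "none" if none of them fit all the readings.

Testing each hypothesis:
(A) seized caliper — burning smell ✗; fuel economy normal ✗; misfire codes ✓; visible smoke ✗; engine temperature high ✗; oil pressure normal ✗
(B) clogged fuel injector — burning smell ✗; fuel economy normal ✗; misfire codes ✗; visible smoke ✗; engine temperature high ✓; oil pressure normal ✗
(C) blown head gasket — burning smell ✗; fuel economy normal ✓; misfire codes ✗; visible smoke ✓; engine temperature high ✓; oil pressure normal ✗
(D) vacuum leak — burning smell ✓; fuel economy normal ✗; misfire codes ✓; visible smoke ✓; engine temperature high ✓; oil pressure normal ✓
(E) faulty oxygen sensor — burning smell ✓; fuel economy normal ✗; misfire codes ✓; visible smoke ✓; engine temperature high ✓; oil pressure normal ✗
(F) slipping clutch — fails on burning smell, fuel economy normal, visible smoke, oil pressure normal (predicts fuel economy down, not fuel economy normal; predicts oil pressure low, not oil pressure normal)
No candidate is consistent with all observations.

none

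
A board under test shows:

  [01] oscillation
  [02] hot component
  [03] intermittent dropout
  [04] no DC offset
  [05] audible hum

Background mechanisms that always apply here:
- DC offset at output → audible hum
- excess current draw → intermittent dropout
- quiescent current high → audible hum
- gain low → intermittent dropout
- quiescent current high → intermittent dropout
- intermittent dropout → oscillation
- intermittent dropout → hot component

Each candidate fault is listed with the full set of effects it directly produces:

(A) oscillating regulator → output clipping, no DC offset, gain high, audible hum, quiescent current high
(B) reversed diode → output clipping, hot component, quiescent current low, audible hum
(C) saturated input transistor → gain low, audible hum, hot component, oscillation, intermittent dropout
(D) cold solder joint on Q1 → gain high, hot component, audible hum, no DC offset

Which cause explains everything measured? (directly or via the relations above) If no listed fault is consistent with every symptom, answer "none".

For each candidate, compare predicted effects to what was observed:
(A) oscillating regulator — oscillation ✓ (through quiescent current high → intermittent dropout → oscillation); hot component ✓ (through quiescent current high → intermittent dropout → hot component); intermittent dropout ✓ (through quiescent current high → intermittent dropout); no DC offset ✓; audible hum ✓
(B) reversed diode — does not account for oscillation, intermittent dropout, no DC offset
(C) saturated input transistor — does not account for no DC offset
(D) cold solder joint on Q1 — oscillation ✗; hot component ✓; intermittent dropout ✗; no DC offset ✓; audible hum ✓
Only (A) is consistent with every observation.

A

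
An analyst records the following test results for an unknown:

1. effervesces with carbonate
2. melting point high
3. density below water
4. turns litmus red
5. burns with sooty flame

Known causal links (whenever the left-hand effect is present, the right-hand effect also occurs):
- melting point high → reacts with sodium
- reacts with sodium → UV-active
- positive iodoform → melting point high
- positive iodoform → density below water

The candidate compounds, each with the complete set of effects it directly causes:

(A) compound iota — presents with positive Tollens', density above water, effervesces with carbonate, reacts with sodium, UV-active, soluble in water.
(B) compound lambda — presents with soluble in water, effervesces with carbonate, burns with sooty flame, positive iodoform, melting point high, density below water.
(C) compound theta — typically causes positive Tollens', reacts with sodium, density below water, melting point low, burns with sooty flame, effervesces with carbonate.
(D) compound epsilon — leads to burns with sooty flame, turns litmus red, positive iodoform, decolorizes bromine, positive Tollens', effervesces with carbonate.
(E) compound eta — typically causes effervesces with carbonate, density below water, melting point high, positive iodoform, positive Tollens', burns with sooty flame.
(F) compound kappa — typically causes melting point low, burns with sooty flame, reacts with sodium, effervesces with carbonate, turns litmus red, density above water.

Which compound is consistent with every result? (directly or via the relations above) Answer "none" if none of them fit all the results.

D

Testing each hypothesis:
(A) compound iota — effervesces with carbonate match; melting point high miss; density below water miss; turns litmus red miss; burns with sooty flame miss
(B) compound lambda — effervesces with carbonate match; melting point high match; density below water match; turns litmus red miss; burns with sooty flame match
(C) compound theta — effervesces with carbonate match; melting point high miss; density below water match; turns litmus red miss; burns with sooty flame match
(D) compound epsilon — effervesces with carbonate match; melting point high match (via positive iodoform → melting point high); density below water match (via positive iodoform → density below water); turns litmus red match; burns with sooty flame match
(E) compound eta — does not account for turns litmus red
(F) compound kappa — effervesces with carbonate match; melting point high miss; density below water miss; turns litmus red match; burns with sooty flame match
(D) is the only candidate with no mismatches.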